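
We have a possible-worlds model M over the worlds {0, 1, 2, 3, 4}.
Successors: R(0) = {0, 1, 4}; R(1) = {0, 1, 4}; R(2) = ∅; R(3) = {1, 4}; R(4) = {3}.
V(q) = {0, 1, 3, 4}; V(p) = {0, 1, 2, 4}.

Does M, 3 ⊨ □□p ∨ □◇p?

No

At 3: □□p is false, □◇p is false, so □□p ∨ □◇p is false.
  At 3: □□p requires □p at every successor {1, 4}.
    □p fails at 4, so □□p is false at 3.
      At 4: □p requires p at every successor {3}.
        p fails at 3, so □p is false at 4.
  At 3: □◇p requires ◇p at every successor {1, 4}.
    ◇p fails at 4, so □◇p is false at 3.
      At 4: ◇p requires p at some successor in {3}.
        At 3: p is false.
      So ◇p is false at 4.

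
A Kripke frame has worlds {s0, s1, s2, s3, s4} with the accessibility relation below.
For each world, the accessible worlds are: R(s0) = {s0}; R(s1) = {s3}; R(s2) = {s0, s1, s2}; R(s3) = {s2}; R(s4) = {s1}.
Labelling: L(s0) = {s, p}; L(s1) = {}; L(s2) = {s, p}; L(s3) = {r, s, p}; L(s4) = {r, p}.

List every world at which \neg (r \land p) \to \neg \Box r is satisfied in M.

s0, s2, s3, s4

Let φ = \neg (r \land p) \to \neg \Box r. Evaluate φ at each world:
  s0 (successors {s0}): φ is true.
  s1 (successors {s3}): φ is false.
  s2 (successors {s0, s1, s2}): φ is true.
  s3 (successors {s2}): φ is true.
  s4 (successors {s1}): φ is true.
For instance, at s2:
  At s2: \neg (r \land p) is true, \neg \Box r is true, so \neg (r \land p) \to \neg \Box r is true.
    At s2: \Box r is false, so \neg \Box r is true.
      At s2: \Box r requires r at every successor {s0, s1, s2}.
        r fails at s0, so \Box r is false at s2.
Satisfying worlds: {s0, s2, s3, s4}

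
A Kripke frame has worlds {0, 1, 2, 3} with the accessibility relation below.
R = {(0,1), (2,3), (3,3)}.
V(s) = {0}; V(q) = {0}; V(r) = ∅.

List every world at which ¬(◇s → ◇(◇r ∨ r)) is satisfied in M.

none

Let φ = ¬(◇s → ◇(◇r ∨ r)). Evaluate φ at each world:
  0 (successors {1}): φ is false.
  1 (successors ∅): φ is false.
  2 (successors {3}): φ is false.
  3 (successors {3}): φ is false.
For instance, at 3:
  At 3: ◇s → ◇(◇r ∨ r) is true, so ¬(◇s → ◇(◇r ∨ r)) is false.
    At 3: ◇s is false, ◇(◇r ∨ r) is false, so ◇s → ◇(◇r ∨ r) is true.
      At 3: ◇s requires s at some successor in {3}.
        At 3: s is false.
      So ◇s is false at 3.
      At 3: ◇(◇r ∨ r) requires ◇r ∨ r at some successor in {3}.
        At 3: ◇r ∨ r is false.
      So ◇(◇r ∨ r) is false at 3.
Satisfying worlds: none.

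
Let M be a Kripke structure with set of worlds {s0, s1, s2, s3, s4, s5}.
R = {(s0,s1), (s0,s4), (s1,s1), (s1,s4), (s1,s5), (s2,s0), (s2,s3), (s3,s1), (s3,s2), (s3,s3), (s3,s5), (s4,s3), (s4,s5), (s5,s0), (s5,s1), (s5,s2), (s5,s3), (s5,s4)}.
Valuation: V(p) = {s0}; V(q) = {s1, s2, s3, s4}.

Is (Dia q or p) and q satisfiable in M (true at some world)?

Recall that Dia ψ holds at a world iff ψ holds at some accessible world.
Let φ = (Dia q or p) and q. Evaluate φ at each world:
  s0 (successors {s1, s4}): φ is false.
  s1 (successors {s1, s4, s5}): φ is true.
  s2 (successors {s0, s3}): φ is true.
  s3 (successors {s1, s2, s3, s5}): φ is true.
  s4 (successors {s3, s5}): φ is true.
  s5 (successors {s0, s1, s2, s3, s4}): φ is false.
Detail at s1 (witness):
  At s1: Dia q or p is true, q is true, so (Dia q or p) and q is true.
    At s1: Dia q is true, p is false, so Dia q or p is true.
      At s1: Dia q requires q at some successor in {s1, s4, s5}.
        q holds at s1, so Dia q is true at s1.

Yes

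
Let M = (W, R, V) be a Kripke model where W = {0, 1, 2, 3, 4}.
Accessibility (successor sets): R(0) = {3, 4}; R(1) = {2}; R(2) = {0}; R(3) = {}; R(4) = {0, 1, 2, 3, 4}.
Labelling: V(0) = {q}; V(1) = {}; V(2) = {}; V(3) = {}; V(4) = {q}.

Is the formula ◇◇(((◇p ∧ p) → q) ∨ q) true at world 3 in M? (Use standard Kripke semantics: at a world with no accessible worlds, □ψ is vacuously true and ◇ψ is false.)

At 3: no accessible worlds, so ◇◇(((◇p ∧ p) → q) ∨ q) is false.

No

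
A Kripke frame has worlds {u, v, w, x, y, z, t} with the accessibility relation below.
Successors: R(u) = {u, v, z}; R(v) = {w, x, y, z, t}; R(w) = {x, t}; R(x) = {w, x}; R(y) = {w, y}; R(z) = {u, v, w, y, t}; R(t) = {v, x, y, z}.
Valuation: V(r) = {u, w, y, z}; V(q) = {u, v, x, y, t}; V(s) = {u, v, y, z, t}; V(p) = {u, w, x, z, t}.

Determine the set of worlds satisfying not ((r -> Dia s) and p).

v, y

Recall that Dia ψ holds at a world iff ψ holds at some accessible world.
Let φ = not ((r -> Dia s) and p). Evaluate φ at each world:
  u (successors {u, v, z}): φ is false.
  v (successors {w, x, y, z, t}): φ is true.
  w (successors {x, t}): φ is false.
  x (successors {w, x}): φ is false.
  y (successors {w, y}): φ is true.
  z (successors {u, v, w, y, t}): φ is false.
  t (successors {v, x, y, z}): φ is false.
For instance, at w:
  At w: (r -> Dia s) and p is true, so not ((r -> Dia s) and p) is false.
    At w: r -> Dia s is true, p is true, so (r -> Dia s) and p is true.
      At w: r is true, Dia s is true, so r -> Dia s is true.
Satisfying worlds: {v, y}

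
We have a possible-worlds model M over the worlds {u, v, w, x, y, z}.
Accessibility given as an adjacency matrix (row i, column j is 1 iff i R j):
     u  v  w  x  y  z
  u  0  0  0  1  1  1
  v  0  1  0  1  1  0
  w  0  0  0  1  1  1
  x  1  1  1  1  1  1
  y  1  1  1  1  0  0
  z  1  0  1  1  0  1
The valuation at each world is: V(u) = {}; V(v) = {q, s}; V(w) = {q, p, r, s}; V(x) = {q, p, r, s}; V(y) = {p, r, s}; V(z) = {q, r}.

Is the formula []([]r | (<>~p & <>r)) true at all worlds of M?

Yes

Let φ = []([]r | (<>~p & <>r)). Evaluate φ at each world:
  u (successors {x, y, z}): φ is true.
  v (successors {v, x, y}): φ is true.
  w (successors {x, y, z}): φ is true.
  x (successors {u, v, w, x, y, z}): φ is true.
  y (successors {u, v, w, x}): φ is true.
  z (successors {u, w, x, z}): φ is true.
For instance, at x:
  At x: []([]r | (<>~p & <>r)) requires []r | (<>~p & <>r) at every successor {u, v, w, x, y, z}.
    At u: []r | (<>~p & <>r) is true.
    At v: []r | (<>~p & <>r) is true.
    At w: []r | (<>~p & <>r) is true.
    At x: []r | (<>~p & <>r) is true.
    At y: []r | (<>~p & <>r) is true.
    At z: []r | (<>~p & <>r) is true.
  So []([]r | (<>~p & <>r)) is true at x.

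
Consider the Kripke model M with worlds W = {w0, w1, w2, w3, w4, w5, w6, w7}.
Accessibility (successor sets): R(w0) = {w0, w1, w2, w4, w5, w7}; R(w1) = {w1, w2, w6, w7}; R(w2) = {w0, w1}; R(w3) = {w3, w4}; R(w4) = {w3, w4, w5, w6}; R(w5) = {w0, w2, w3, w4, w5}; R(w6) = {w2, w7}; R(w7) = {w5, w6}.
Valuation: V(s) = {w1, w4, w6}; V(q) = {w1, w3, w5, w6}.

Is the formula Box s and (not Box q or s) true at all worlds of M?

No

Let φ = Box s and (not Box q or s). Evaluate φ at each world:
  w0 (successors {w0, w1, w2, w4, w5, w7}): φ is false.
  w1 (successors {w1, w2, w6, w7}): φ is false.
  w2 (successors {w0, w1}): φ is false.
  w3 (successors {w3, w4}): φ is false.
  w4 (successors {w3, w4, w5, w6}): φ is false.
  w5 (successors {w0, w2, w3, w4, w5}): φ is false.
  w6 (successors {w2, w7}): φ is false.
  w7 (successors {w5, w6}): φ is false.
Detail at w0 (counterexample):
  At w0: Box s is false, not Box q or s is true, so Box s and (not Box q or s) is false.
    At w0: Box s requires s at every successor {w0, w1, w2, w4, w5, w7}.
      s fails at w0, so Box s is false at w0.
    At w0: not Box q is true, s is false, so not Box q or s is true.
      At w0: Box q is false, so not Box q is true.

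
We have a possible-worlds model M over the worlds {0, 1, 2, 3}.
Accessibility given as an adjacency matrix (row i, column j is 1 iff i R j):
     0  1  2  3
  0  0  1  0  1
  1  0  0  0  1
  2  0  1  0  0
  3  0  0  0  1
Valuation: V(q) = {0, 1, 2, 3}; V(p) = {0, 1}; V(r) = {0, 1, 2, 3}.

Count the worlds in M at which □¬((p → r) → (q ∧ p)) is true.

2

Recall that □ψ holds at a world iff ψ holds at every accessible world, and ◇ψ holds iff ψ holds at some accessible world.
Let φ = □¬((p → r) → (q ∧ p)). Evaluate φ at each world:
  0 (successors {1, 3}): φ is false.
  1 (successors {3}): φ is true.
  2 (successors {1}): φ is false.
  3 (successors {3}): φ is true.
For instance, at 0:
  At 0: □¬((p → r) → (q ∧ p)) requires ¬((p → r) → (q ∧ p)) at every successor {1, 3}.
    ¬((p → r) → (q ∧ p)) fails at 1, so □¬((p → r) → (q ∧ p)) is false at 0.
Satisfying worlds: {1, 3}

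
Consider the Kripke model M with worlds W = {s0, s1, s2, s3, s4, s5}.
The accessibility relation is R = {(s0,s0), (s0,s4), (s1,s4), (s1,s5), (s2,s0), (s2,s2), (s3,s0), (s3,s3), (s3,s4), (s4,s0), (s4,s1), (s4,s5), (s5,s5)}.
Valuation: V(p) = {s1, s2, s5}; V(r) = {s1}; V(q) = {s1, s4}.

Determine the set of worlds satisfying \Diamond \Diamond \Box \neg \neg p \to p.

s1, s2, s5

Let φ = \Diamond \Diamond \Box \neg \neg p \to p. Evaluate φ at each world:
  s0 (successors {s0, s4}): φ is false.
  s1 (successors {s4, s5}): φ is true.
  s2 (successors {s0, s2}): φ is true.
  s3 (successors {s0, s3, s4}): φ is false.
  s4 (successors {s0, s1, s5}): φ is false.
  s5 (successors {s5}): φ is true.
For instance, at s2:
  At s2: \Diamond \Diamond \Box \neg \neg p is false, p is true, so \Diamond \Diamond \Box \neg \neg p \to p is true.
    At s2: \Diamond \Diamond \Box \neg \neg p requires \Diamond \Box \neg \neg p at some successor in {s0, s2}.
      At s0: \Diamond \Box \neg \neg p is false.
      At s2: \Diamond \Box \neg \neg p is false.
    So \Diamond \Diamond \Box \neg \neg p is false at s2.
Satisfying worlds: {s1, s2, s5}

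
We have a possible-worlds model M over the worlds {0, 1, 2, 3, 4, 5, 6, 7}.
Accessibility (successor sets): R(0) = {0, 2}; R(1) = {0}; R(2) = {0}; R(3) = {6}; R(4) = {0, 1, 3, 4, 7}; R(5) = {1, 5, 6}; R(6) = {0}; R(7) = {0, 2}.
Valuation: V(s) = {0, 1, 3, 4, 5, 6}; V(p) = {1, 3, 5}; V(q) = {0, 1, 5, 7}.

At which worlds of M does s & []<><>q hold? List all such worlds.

0, 1, 3, 4, 5, 6

Let φ = s & []<><>q. Evaluate φ at each world:
  0 (successors {0, 2}): φ is true.
  1 (successors {0}): φ is true.
  2 (successors {0}): φ is false.
  3 (successors {6}): φ is true.
  4 (successors {0, 1, 3, 4, 7}): φ is true.
  5 (successors {1, 5, 6}): φ is true.
  6 (successors {0}): φ is true.
  7 (successors {0, 2}): φ is false.
For instance, at 3:
  At 3: s is true, []<><>q is true, so s & []<><>q is true.
    At 3: []<><>q requires <><>q at every successor {6}.
      At 6: <><>q is true.
    So []<><>q is true at 3.
Satisfying worlds: {0, 1, 3, 4, 5, 6}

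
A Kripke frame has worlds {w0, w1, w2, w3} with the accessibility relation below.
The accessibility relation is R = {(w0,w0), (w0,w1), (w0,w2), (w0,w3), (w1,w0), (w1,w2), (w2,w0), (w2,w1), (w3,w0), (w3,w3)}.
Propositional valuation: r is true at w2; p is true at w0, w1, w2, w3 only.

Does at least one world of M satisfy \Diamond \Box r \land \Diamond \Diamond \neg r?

Recall that \Box ψ holds at a world iff ψ holds at every accessible world, and \Diamond ψ holds iff ψ holds at some accessible world.
Let φ = \Diamond \Box r \land \Diamond \Diamond \neg r. Evaluate φ at each world:
  w0 (successors {w0, w1, w2, w3}): φ is false.
  w1 (successors {w0, w2}): φ is false.
  w2 (successors {w0, w1}): φ is false.
  w3 (successors {w0, w3}): φ is false.
For instance, at w1:
  At w1: \Diamond \Box r is false, \Diamond \Diamond \neg r is true, so \Diamond \Box r \land \Diamond \Diamond \neg r is false.
    At w1: \Diamond \Box r requires \Box r at some successor in {w0, w2}.
      At w0: \Box r is false.
      At w2: \Box r is false.
    So \Diamond \Box r is false at w1.
    At w1: \Diamond \Diamond \neg r requires \Diamond \neg r at some successor in {w0, w2}.
      \Diamond \neg r holds at w0, so \Diamond \Diamond \neg r is true at w1.

No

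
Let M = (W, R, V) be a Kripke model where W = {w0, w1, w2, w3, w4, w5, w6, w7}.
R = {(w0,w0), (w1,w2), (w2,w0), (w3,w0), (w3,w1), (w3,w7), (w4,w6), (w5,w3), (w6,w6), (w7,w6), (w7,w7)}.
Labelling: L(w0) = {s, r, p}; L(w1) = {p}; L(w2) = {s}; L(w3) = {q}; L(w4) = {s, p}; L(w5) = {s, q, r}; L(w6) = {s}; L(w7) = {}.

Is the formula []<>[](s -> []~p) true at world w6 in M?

At w6: []<>[](s -> []~p) requires <>[](s -> []~p) at every successor {w6}.
    At w6: <>[](s -> []~p) requires [](s -> []~p) at some successor in {w6}.
      [](s -> []~p) holds at w6, so <>[](s -> []~p) is true at w6.
So []<>[](s -> []~p) is true at w6.

Yes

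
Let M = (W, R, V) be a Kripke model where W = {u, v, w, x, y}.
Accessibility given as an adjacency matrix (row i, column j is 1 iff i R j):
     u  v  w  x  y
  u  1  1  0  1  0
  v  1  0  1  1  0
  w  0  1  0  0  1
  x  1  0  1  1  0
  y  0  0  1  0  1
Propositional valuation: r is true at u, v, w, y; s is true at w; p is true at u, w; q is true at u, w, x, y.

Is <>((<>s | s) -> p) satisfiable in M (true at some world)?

Recall that <>ψ holds at a world iff ψ holds at some accessible world.
Let φ = <>((<>s | s) -> p). Evaluate φ at each world:
  u (successors {u, v, x}): φ is true.
  v (successors {u, w, x}): φ is true.
  w (successors {v, y}): φ is false.
  x (successors {u, w, x}): φ is true.
  y (successors {w, y}): φ is true.
Detail at u (witness):
  At u: <>((<>s | s) -> p) requires (<>s | s) -> p at some successor in {u, v, x}.
    (<>s | s) -> p holds at u, so <>((<>s | s) -> p) is true at u.
      At u: <>s | s is false, p is true, so (<>s | s) -> p is true.

Yes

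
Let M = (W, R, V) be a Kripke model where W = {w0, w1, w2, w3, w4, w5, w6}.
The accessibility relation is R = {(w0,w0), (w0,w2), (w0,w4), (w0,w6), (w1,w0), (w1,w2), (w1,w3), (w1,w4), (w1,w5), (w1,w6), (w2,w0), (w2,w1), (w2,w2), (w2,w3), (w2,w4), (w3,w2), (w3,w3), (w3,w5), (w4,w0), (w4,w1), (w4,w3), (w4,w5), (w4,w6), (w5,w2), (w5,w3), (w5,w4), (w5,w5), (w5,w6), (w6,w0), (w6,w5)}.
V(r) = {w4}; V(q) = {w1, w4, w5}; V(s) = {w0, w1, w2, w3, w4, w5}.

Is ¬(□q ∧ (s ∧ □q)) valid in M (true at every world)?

Recall that □ψ holds at a world iff ψ holds at every accessible world, and ◇ψ holds iff ψ holds at some accessible world.
Let φ = ¬(□q ∧ (s ∧ □q)). Evaluate φ at each world:
  w0 (successors {w0, w2, w4, w6}): φ is true.
  w1 (successors {w0, w2, w3, w4, w5, w6}): φ is true.
  w2 (successors {w0, w1, w2, w3, w4}): φ is true.
  w3 (successors {w2, w3, w5}): φ is true.
  w4 (successors {w0, w1, w3, w5, w6}): φ is true.
  w5 (successors {w2, w3, w4, w5, w6}): φ is true.
  w6 (successors {w0, w5}): φ is true.
For instance, at w4:
  At w4: □q ∧ (s ∧ □q) is false, so ¬(□q ∧ (s ∧ □q)) is true.
    At w4: □q is false, s ∧ □q is false, so □q ∧ (s ∧ □q) is false.
      At w4: □q requires q at every successor {w0, w1, w3, w5, w6}.
        q fails at w0, so □q is false at w4.
      At w4: s is true, □q is false, so s ∧ □q is false.

Yes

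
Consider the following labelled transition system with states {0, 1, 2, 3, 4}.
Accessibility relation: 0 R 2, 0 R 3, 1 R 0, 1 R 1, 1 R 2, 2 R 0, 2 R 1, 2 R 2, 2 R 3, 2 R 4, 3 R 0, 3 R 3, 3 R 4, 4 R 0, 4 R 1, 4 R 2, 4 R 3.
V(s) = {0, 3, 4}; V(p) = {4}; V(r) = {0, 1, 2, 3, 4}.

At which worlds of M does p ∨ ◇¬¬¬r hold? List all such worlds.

Let φ = p ∨ ◇¬¬¬r. Evaluate φ at each world:
  0 (successors {2, 3}): φ is false.
  1 (successors {0, 1, 2}): φ is false.
  2 (successors {0, 1, 2, 3, 4}): φ is false.
  3 (successors {0, 3, 4}): φ is false.
  4 (successors {0, 1, 2, 3}): φ is true.
For instance, at 4:
  At 4: p is true, ◇¬¬¬r is false, so p ∨ ◇¬¬¬r is true.
    At 4: ◇¬¬¬r requires ¬¬¬r at some successor in {0, 1, 2, 3}.
      At 0: ¬¬¬r is false.
      At 1: ¬¬¬r is false.
      At 2: ¬¬¬r is false.
      At 3: ¬¬¬r is false.
    So ◇¬¬¬r is false at 4.
Satisfying worlds: {4}

4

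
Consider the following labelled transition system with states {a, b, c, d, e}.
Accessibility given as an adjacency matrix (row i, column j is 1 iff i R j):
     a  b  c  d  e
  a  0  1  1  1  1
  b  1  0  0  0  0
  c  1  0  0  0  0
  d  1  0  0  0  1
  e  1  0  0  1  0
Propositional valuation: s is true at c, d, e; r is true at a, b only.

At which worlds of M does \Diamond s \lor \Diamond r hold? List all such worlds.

Let φ = \Diamond s \lor \Diamond r. Evaluate φ at each world:
  a (successors {b, c, d, e}): φ is true.
  b (successors {a}): φ is true.
  c (successors {a}): φ is true.
  d (successors {a, e}): φ is true.
  e (successors {a, d}): φ is true.
For instance, at c:
  At c: \Diamond s is false, \Diamond r is true, so \Diamond s \lor \Diamond r is true.
    At c: \Diamond s requires s at some successor in {a}.
      At a: s is false.
    So \Diamond s is false at c.
    At c: \Diamond r requires r at some successor in {a}.
      r holds at a, so \Diamond r is true at c.
Satisfying worlds: {a, b, c, d, e}

a, b, c, d, e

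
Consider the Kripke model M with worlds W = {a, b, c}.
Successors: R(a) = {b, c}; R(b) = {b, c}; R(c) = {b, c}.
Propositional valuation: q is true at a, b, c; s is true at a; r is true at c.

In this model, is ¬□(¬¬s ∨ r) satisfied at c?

Yes

At c: □(¬¬s ∨ r) is false, so ¬□(¬¬s ∨ r) is true.
  At c: □(¬¬s ∨ r) requires ¬¬s ∨ r at every successor {b, c}.
    ¬¬s ∨ r fails at b, so □(¬¬s ∨ r) is false at c.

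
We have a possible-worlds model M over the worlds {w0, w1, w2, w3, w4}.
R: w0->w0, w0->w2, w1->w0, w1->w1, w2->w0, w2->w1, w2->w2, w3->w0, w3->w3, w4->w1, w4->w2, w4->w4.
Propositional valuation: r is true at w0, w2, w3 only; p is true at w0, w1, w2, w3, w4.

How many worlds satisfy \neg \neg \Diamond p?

5

Let φ = \neg \neg \Diamond p. Evaluate φ at each world:
  w0 (successors {w0, w2}): φ is true.
  w1 (successors {w0, w1}): φ is true.
  w2 (successors {w0, w1, w2}): φ is true.
  w3 (successors {w0, w3}): φ is true.
  w4 (successors {w1, w2, w4}): φ is true.
For instance, at w0:
  At w0: \neg \Diamond p is false, so \neg \neg \Diamond p is true.
    At w0: \Diamond p is true, so \neg \Diamond p is false.
      At w0: \Diamond p requires p at some successor in {w0, w2}.
        p holds at w0, so \Diamond p is true at w0.
Satisfying worlds: {w0, w1, w2, w3, w4}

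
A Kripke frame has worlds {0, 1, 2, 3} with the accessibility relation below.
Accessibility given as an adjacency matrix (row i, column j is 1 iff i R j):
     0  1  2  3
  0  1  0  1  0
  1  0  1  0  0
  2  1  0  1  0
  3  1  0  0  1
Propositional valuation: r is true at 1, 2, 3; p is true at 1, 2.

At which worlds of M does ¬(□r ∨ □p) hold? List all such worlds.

0, 2, 3

Let φ = ¬(□r ∨ □p). Evaluate φ at each world:
  0 (successors {0, 2}): φ is true.
  1 (successors {1}): φ is false.
  2 (successors {0, 2}): φ is true.
  3 (successors {0, 3}): φ is true.
For instance, at 2:
  At 2: □r ∨ □p is false, so ¬(□r ∨ □p) is true.
    At 2: □r is false, □p is false, so □r ∨ □p is false.
      At 2: □r requires r at every successor {0, 2}.
        r fails at 0, so □r is false at 2.
      At 2: □p requires p at every successor {0, 2}.
        p fails at 0, so □p is false at 2.
Satisfying worlds: {0, 2, 3}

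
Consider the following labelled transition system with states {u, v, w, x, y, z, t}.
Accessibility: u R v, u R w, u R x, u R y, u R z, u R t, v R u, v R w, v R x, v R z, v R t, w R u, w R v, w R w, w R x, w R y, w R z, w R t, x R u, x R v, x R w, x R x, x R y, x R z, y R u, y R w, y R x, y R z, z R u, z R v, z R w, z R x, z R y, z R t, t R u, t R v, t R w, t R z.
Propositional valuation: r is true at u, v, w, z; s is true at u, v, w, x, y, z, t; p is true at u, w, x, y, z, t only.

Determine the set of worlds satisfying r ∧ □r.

none

Let φ = r ∧ □r. Evaluate φ at each world:
  u (successors {v, w, x, y, z, t}): φ is false.
  v (successors {u, w, x, z, t}): φ is false.
  w (successors {u, v, w, x, y, z, t}): φ is false.
  x (successors {u, v, w, x, y, z}): φ is false.
  y (successors {u, w, x, z}): φ is false.
  z (successors {u, v, w, x, y, t}): φ is false.
  t (successors {u, v, w, z}): φ is false.
For instance, at v:
  At v: r is true, □r is false, so r ∧ □r is false.
    At v: □r requires r at every successor {u, w, x, z, t}.
      r fails at x, so □r is false at v.
Satisfying worlds: none.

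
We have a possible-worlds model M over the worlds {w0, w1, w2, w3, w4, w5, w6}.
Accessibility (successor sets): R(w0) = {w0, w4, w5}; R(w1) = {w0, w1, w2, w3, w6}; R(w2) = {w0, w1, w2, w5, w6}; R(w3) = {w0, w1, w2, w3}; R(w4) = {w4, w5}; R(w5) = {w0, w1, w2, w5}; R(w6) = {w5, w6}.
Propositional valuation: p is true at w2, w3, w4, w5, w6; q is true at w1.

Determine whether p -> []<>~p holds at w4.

At w4: p is true, []<>~p is false, so p -> []<>~p is false.
  At w4: []<>~p requires <>~p at every successor {w4, w5}.
    <>~p fails at w4, so []<>~p is false at w4.
      At w4: <>~p requires ~p at some successor in {w4, w5}.
        At w4: ~p is false.
        At w5: ~p is false.
      So <>~p is false at w4.

No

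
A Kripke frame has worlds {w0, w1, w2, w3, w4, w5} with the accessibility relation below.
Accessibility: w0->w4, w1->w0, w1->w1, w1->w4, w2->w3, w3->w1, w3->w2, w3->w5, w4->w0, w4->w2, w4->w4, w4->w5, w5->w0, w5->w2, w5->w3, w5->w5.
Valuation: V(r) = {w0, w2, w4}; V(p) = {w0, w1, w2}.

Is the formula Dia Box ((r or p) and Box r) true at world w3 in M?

At w3: Dia Box ((r or p) and Box r) requires Box ((r or p) and Box r) at some successor in {w1, w2, w5}.
  At w1: Box ((r or p) and Box r) is false.
  At w2: Box ((r or p) and Box r) is false.
  At w5: Box ((r or p) and Box r) is false.
So Dia Box ((r or p) and Box r) is false at w3.

No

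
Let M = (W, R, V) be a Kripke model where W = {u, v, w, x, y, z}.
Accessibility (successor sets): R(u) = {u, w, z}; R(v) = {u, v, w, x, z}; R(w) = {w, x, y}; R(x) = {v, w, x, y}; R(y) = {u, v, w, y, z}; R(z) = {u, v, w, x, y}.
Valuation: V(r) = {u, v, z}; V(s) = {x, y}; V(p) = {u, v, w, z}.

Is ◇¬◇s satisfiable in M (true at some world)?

Yes

Recall that ◇ψ holds at a world iff ψ holds at some accessible world.
Let φ = ◇¬◇s. Evaluate φ at each world:
  u (successors {u, w, z}): φ is true.
  v (successors {u, v, w, x, z}): φ is true.
  w (successors {w, x, y}): φ is false.
  x (successors {v, w, x, y}): φ is false.
  y (successors {u, v, w, y, z}): φ is true.
  z (successors {u, v, w, x, y}): φ is true.
Detail at u (witness):
  At u: ◇¬◇s requires ¬◇s at some successor in {u, w, z}.
    ¬◇s holds at u, so ◇¬◇s is true at u.
      At u: ◇s is false, so ¬◇s is true.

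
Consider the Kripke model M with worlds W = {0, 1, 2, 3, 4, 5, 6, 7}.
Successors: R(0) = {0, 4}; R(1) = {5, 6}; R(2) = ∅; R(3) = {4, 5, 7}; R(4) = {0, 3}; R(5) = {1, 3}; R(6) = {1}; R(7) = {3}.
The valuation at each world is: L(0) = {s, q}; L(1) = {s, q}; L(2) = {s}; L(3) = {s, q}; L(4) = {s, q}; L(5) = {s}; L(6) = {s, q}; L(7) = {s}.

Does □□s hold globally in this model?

Yes

Let φ = □□s. Evaluate φ at each world:
  0 (successors {0, 4}): φ is true.
  1 (successors {5, 6}): φ is true.
  2 (successors ∅): φ is true.
  3 (successors {4, 5, 7}): φ is true.
  4 (successors {0, 3}): φ is true.
  5 (successors {1, 3}): φ is true.
  6 (successors {1}): φ is true.
  7 (successors {3}): φ is true.
For instance, at 3:
  At 3: □□s requires □s at every successor {4, 5, 7}.
      At 4: □s requires s at every successor {0, 3}.
        At 0: s is true.
        At 3: s is true.
      So □s is true at 4.
      At 5: □s requires s at every successor {1, 3}.
        At 1: s is true.
        At 3: s is true.
      So □s is true at 5.
      At 7: □s requires s at every successor {3}.
        At 3: s is true.
      So □s is true at 7.
  So □□s is true at 3.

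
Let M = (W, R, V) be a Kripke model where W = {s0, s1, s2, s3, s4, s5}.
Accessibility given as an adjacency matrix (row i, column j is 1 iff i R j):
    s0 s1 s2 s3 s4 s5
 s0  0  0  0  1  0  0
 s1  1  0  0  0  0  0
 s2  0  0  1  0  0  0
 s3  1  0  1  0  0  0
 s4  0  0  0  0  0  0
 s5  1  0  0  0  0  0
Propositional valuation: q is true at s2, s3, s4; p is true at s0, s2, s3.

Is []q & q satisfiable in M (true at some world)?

Let φ = []q & q. Evaluate φ at each world:
  s0 (successors {s3}): φ is false.
  s1 (successors {s0}): φ is false.
  s2 (successors {s2}): φ is true.
  s3 (successors {s0, s2}): φ is false.
  s4 (successors ∅): φ is true.
  s5 (successors {s0}): φ is false.
Detail at s2 (witness):
  At s2: []q is true, q is true, so []q & q is true.
    At s2: []q requires q at every successor {s2}.
      At s2: q is true.
    So []q is true at s2.

Yes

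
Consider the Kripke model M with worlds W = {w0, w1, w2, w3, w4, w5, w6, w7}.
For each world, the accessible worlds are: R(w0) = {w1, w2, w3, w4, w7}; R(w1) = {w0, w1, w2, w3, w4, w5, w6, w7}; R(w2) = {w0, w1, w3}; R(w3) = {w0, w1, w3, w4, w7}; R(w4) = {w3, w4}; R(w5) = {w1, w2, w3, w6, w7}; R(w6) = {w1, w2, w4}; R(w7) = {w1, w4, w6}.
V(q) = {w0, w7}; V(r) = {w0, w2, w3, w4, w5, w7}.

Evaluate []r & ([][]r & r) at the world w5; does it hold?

At w5: []r is false, [][]r & r is false, so []r & ([][]r & r) is false.
  At w5: []r requires r at every successor {w1, w2, w3, w6, w7}.
    r fails at w1, so []r is false at w5.
  At w5: [][]r is false, r is true, so [][]r & r is false.
    At w5: [][]r requires []r at every successor {w1, w2, w3, w6, w7}.
      []r fails at w1, so [][]r is false at w5.

No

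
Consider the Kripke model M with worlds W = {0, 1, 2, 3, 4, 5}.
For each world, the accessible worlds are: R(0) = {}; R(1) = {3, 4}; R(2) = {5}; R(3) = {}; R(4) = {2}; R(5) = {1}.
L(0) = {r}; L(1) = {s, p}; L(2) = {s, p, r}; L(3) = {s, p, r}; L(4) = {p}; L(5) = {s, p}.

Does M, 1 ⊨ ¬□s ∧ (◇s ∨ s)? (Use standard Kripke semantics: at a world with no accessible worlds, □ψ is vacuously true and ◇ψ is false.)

Yes

At 1: ¬□s is true, ◇s ∨ s is true, so ¬□s ∧ (◇s ∨ s) is true.
  At 1: □s is false, so ¬□s is true.
    At 1: □s requires s at every successor {3, 4}.
      s fails at 4, so □s is false at 1.
  At 1: ◇s is true, s is true, so ◇s ∨ s is true.
    At 1: ◇s requires s at some successor in {3, 4}.
      s holds at 3, so ◇s is true at 1.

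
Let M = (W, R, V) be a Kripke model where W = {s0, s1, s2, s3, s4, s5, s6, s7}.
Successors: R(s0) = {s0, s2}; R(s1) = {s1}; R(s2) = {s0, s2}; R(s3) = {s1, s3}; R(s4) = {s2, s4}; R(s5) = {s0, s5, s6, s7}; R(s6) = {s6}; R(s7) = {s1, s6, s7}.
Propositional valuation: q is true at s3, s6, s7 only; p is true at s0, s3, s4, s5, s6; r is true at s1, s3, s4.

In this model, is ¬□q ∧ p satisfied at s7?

At s7: ¬□q is true, p is false, so ¬□q ∧ p is false.
  At s7: □q is false, so ¬□q is true.
    At s7: □q requires q at every successor {s1, s6, s7}.
      q fails at s1, so □q is false at s7.

No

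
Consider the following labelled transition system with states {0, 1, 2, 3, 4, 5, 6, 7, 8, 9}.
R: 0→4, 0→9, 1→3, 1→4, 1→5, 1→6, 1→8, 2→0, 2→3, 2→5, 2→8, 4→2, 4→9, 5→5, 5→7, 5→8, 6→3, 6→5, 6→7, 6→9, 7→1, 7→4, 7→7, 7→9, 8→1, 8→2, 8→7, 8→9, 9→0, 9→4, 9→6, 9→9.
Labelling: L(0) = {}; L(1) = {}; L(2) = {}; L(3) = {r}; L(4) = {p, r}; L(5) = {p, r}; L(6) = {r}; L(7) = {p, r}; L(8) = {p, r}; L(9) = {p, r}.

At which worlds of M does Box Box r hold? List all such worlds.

Recall that Box ψ holds at a world iff ψ holds at every accessible world, and Dia ψ holds iff ψ holds at some accessible world.
Let φ = Box Box r. Evaluate φ at each world:
  0 (successors {4, 9}): φ is false.
  1 (successors {3, 4, 5, 6, 8}): φ is false.
  2 (successors {0, 3, 5, 8}): φ is false.
  3 (successors ∅): φ is true.
  4 (successors {2, 9}): φ is false.
  5 (successors {5, 7, 8}): φ is false.
  6 (successors {3, 5, 7, 9}): φ is false.
  7 (successors {1, 4, 7, 9}): φ is false.
  8 (successors {1, 2, 7, 9}): φ is false.
  9 (successors {0, 4, 6, 9}): φ is false.
For instance, at 4:
  At 4: Box Box r requires Box r at every successor {2, 9}.
    Box r fails at 2, so Box Box r is false at 4.
      At 2: Box r requires r at every successor {0, 3, 5, 8}.
        r fails at 0, so Box r is false at 2.
Satisfying worlds: {3}

3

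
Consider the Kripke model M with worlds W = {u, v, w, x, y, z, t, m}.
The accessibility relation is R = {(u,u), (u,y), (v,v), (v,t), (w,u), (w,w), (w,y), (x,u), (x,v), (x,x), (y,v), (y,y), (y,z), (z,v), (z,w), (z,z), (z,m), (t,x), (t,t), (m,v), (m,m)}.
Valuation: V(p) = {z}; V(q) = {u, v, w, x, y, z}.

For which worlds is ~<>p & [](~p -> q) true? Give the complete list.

u, w, x

Let φ = ~<>p & [](~p -> q). Evaluate φ at each world:
  u (successors {u, y}): φ is true.
  v (successors {v, t}): φ is false.
  w (successors {u, w, y}): φ is true.
  x (successors {u, v, x}): φ is true.
  y (successors {v, y, z}): φ is false.
  z (successors {v, w, z, m}): φ is false.
  t (successors {x, t}): φ is false.
  m (successors {v, m}): φ is false.
For instance, at v:
  At v: ~<>p is true, [](~p -> q) is false, so ~<>p & [](~p -> q) is false.
    At v: <>p is false, so ~<>p is true.
      At v: <>p requires p at some successor in {v, t}.
        At v: p is false.
        At t: p is false.
      So <>p is false at v.
    At v: [](~p -> q) requires ~p -> q at every successor {v, t}.
      ~p -> q fails at t, so [](~p -> q) is false at v.
Satisfying worlds: {u, w, x}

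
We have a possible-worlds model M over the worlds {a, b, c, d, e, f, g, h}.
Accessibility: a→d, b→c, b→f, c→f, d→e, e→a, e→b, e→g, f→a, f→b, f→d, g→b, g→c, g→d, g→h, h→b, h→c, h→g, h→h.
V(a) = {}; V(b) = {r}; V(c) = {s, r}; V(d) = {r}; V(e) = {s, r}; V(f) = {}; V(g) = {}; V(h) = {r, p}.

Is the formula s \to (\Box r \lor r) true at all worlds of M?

Yes

Let φ = s \to (\Box r \lor r). Evaluate φ at each world:
  a (successors {d}): φ is true.
  b (successors {c, f}): φ is true.
  c (successors {f}): φ is true.
  d (successors {e}): φ is true.
  e (successors {a, b, g}): φ is true.
  f (successors {a, b, d}): φ is true.
  g (successors {b, c, d, h}): φ is true.
  h (successors {b, c, g, h}): φ is true.
For instance, at c:
  At c: s is true, \Box r \lor r is true, so s \to (\Box r \lor r) is true.
    At c: \Box r is false, r is true, so \Box r \lor r is true.
      At c: \Box r requires r at every successor {f}.
        r fails at f, so \Box r is false at c.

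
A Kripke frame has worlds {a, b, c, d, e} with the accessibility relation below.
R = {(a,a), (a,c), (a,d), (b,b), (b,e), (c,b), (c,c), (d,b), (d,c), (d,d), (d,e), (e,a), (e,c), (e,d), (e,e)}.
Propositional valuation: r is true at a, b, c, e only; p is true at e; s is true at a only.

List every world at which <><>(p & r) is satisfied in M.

a, b, c, d, e

Let φ = <><>(p & r). Evaluate φ at each world:
  a (successors {a, c, d}): φ is true.
  b (successors {b, e}): φ is true.
  c (successors {b, c}): φ is true.
  d (successors {b, c, d, e}): φ is true.
  e (successors {a, c, d, e}): φ is true.
For instance, at d:
  At d: <><>(p & r) requires <>(p & r) at some successor in {b, c, d, e}.
    <>(p & r) holds at b, so <><>(p & r) is true at d.
      At b: <>(p & r) requires p & r at some successor in {b, e}.
        p & r holds at e, so <>(p & r) is true at b.
Satisfying worlds: {a, b, c, d, e}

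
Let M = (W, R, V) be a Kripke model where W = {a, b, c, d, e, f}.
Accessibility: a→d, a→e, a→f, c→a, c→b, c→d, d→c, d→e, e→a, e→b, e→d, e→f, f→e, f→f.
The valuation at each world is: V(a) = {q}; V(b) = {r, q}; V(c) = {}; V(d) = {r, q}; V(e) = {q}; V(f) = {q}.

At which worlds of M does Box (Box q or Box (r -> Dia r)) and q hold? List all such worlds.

Let φ = Box (Box q or Box (r -> Dia r)) and q. Evaluate φ at each world:
  a (successors {d, e, f}): φ is true.
  b (successors ∅): φ is true.
  c (successors {a, b, d}): φ is false.
  d (successors {c, e}): φ is true.
  e (successors {a, b, d, f}): φ is true.
  f (successors {e, f}): φ is true.
For instance, at c:
  At c: Box (Box q or Box (r -> Dia r)) is true, q is false, so Box (Box q or Box (r -> Dia r)) and q is false.
    At c: Box (Box q or Box (r -> Dia r)) requires Box q or Box (r -> Dia r) at every successor {a, b, d}.
      At a: Box q or Box (r -> Dia r) is true.
      At b: Box q or Box (r -> Dia r) is true.
      At d: Box q or Box (r -> Dia r) is true.
    So Box (Box q or Box (r -> Dia r)) is true at c.
Satisfying worlds: {a, b, d, e, f}

a, b, d, e, f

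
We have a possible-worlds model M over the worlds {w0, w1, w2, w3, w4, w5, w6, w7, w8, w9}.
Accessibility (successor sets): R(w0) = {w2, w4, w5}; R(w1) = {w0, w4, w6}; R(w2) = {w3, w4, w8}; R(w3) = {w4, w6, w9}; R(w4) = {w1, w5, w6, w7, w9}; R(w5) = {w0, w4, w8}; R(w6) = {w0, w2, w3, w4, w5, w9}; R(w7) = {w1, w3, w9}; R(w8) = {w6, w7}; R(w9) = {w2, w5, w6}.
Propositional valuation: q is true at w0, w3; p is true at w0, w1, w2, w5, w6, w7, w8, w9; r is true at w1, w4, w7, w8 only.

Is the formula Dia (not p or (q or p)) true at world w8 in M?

At w8: Dia (not p or (q or p)) requires not p or (q or p) at some successor in {w6, w7}.
  not p or (q or p) holds at w6, so Dia (not p or (q or p)) is true at w8.

Yes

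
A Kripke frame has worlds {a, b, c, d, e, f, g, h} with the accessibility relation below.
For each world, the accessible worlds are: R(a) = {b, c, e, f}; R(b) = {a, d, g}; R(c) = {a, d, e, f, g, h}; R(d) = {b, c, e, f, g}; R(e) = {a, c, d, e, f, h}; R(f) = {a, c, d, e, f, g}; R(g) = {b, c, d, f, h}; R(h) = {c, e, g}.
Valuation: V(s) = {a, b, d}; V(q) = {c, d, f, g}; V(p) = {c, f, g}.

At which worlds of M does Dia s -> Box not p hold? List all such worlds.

h

Let φ = Dia s -> Box not p. Evaluate φ at each world:
  a (successors {b, c, e, f}): φ is false.
  b (successors {a, d, g}): φ is false.
  c (successors {a, d, e, f, g, h}): φ is false.
  d (successors {b, c, e, f, g}): φ is false.
  e (successors {a, c, d, e, f, h}): φ is false.
  f (successors {a, c, d, e, f, g}): φ is false.
  g (successors {b, c, d, f, h}): φ is false.
  h (successors {c, e, g}): φ is true.
For instance, at d:
  At d: Dia s is true, Box not p is false, so Dia s -> Box not p is false.
    At d: Dia s requires s at some successor in {b, c, e, f, g}.
      s holds at b, so Dia s is true at d.
    At d: Box not p requires not p at every successor {b, c, e, f, g}.
      not p fails at c, so Box not p is false at d.
Satisfying worlds: {h}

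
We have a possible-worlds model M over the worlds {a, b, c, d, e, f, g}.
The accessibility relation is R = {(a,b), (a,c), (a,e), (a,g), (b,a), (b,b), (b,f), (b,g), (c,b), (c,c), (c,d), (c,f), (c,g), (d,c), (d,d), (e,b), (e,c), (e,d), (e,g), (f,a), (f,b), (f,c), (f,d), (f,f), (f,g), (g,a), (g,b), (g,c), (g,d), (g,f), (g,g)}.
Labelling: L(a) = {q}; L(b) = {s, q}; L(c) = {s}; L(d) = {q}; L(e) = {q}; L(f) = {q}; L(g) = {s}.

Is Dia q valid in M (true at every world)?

Yes

Let φ = Dia q. Evaluate φ at each world:
  a (successors {b, c, e, g}): φ is true.
  b (successors {a, b, f, g}): φ is true.
  c (successors {b, c, d, f, g}): φ is true.
  d (successors {c, d}): φ is true.
  e (successors {b, c, d, g}): φ is true.
  f (successors {a, b, c, d, f, g}): φ is true.
  g (successors {a, b, c, d, f, g}): φ is true.
For instance, at f:
  At f: Dia q requires q at some successor in {a, b, c, d, f, g}.
    q holds at a, so Dia q is true at f.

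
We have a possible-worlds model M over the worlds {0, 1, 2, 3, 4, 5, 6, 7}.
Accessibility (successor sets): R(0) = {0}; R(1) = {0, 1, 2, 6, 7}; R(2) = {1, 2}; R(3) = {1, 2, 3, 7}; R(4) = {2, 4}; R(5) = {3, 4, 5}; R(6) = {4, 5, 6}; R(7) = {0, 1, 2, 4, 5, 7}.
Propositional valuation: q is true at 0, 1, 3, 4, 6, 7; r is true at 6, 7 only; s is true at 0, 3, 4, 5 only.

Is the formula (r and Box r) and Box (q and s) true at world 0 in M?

No

Recall that Box ψ holds at a world iff ψ holds at every accessible world, and Dia ψ holds iff ψ holds at some accessible world.
At 0: r and Box r is false, Box (q and s) is true, so (r and Box r) and Box (q and s) is false.
  At 0: r is false, Box r is false, so r and Box r is false.
    At 0: Box r requires r at every successor {0}.
      r fails at 0, so Box r is false at 0.
  At 0: Box (q and s) requires q and s at every successor {0}.
    At 0: q and s is true.
  So Box (q and s) is true at 0.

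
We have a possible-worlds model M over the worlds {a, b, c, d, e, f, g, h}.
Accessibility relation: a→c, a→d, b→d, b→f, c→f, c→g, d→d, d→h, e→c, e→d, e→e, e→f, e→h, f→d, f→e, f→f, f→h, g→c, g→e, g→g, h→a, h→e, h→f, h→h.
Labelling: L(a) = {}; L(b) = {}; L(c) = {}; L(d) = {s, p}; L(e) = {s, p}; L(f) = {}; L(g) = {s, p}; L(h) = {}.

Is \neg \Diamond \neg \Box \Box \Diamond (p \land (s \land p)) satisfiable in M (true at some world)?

Recall that \Box ψ holds at a world iff ψ holds at every accessible world, and \Diamond ψ holds iff ψ holds at some accessible world.
Let φ = \neg \Diamond \neg \Box \Box \Diamond (p \land (s \land p)). Evaluate φ at each world:
  a (successors {c, d}): φ is true.
  b (successors {d, f}): φ is true.
  c (successors {f, g}): φ is true.
  d (successors {d, h}): φ is true.
  e (successors {c, d, e, f, h}): φ is true.
  f (successors {d, e, f, h}): φ is true.
  g (successors {c, e, g}): φ is true.
  h (successors {a, e, f, h}): φ is true.
Detail at a (witness):
  At a: \Diamond \neg \Box \Box \Diamond (p \land (s \land p)) is false, so \neg \Diamond \neg \Box \Box \Diamond (p \land (s \land p)) is true.
    At a: \Diamond \neg \Box \Box \Diamond (p \land (s \land p)) requires \neg \Box \Box \Diamond (p \land (s \land p)) at some successor in {c, d}.
      At c: \neg \Box \Box \Diamond (p \land (s \land p)) is false.
      At d: \neg \Box \Box \Diamond (p \land (s \land p)) is false.
    So \Diamond \neg \Box \Box \Diamond (p \land (s \land p)) is false at a.

Yes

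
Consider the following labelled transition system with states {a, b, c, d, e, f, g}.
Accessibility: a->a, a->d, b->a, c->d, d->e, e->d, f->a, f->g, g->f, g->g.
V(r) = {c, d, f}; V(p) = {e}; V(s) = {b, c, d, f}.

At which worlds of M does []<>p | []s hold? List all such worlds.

Let φ = []<>p | []s. Evaluate φ at each world:
  a (successors {a, d}): φ is false.
  b (successors {a}): φ is false.
  c (successors {d}): φ is true.
  d (successors {e}): φ is false.
  e (successors {d}): φ is true.
  f (successors {a, g}): φ is false.
  g (successors {f, g}): φ is false.
For instance, at d:
  At d: []<>p is false, []s is false, so []<>p | []s is false.
    At d: []<>p requires <>p at every successor {e}.
      <>p fails at e, so []<>p is false at d.
    At d: []s requires s at every successor {e}.
      s fails at e, so []s is false at d.
Satisfying worlds: {c, e}

c, e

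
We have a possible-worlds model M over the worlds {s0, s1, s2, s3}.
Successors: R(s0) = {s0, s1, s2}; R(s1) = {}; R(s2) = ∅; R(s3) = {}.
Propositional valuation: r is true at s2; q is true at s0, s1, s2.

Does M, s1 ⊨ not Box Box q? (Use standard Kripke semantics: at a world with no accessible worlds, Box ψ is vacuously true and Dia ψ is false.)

No

At s1: Box Box q is true, so not Box Box q is false.
  At s1: no accessible worlds, so Box Box q holds vacuously.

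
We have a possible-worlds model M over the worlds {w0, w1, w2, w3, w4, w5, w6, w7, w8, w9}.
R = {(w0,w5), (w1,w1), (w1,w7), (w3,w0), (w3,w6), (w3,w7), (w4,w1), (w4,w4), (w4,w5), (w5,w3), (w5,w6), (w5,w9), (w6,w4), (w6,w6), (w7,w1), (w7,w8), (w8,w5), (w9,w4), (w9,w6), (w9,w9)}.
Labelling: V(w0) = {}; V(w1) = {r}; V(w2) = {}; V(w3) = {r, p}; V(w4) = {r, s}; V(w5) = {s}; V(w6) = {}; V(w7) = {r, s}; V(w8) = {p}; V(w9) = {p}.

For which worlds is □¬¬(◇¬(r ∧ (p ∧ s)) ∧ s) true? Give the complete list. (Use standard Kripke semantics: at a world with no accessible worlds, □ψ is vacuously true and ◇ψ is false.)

Let φ = □¬¬(◇¬(r ∧ (p ∧ s)) ∧ s). Evaluate φ at each world:
  w0 (successors {w5}): φ is true.
  w1 (successors {w1, w7}): φ is false.
  w2 (successors ∅): φ is true.
  w3 (successors {w0, w6, w7}): φ is false.
  w4 (successors {w1, w4, w5}): φ is false.
  w5 (successors {w3, w6, w9}): φ is false.
  w6 (successors {w4, w6}): φ is false.
  w7 (successors {w1, w8}): φ is false.
  w8 (successors {w5}): φ is true.
  w9 (successors {w4, w6, w9}): φ is false.
For instance, at w4:
  At w4: □¬¬(◇¬(r ∧ (p ∧ s)) ∧ s) requires ¬¬(◇¬(r ∧ (p ∧ s)) ∧ s) at every successor {w1, w4, w5}.
    ¬¬(◇¬(r ∧ (p ∧ s)) ∧ s) fails at w1, so □¬¬(◇¬(r ∧ (p ∧ s)) ∧ s) is false at w4.
      At w1: ¬(◇¬(r ∧ (p ∧ s)) ∧ s) is true, so ¬¬(◇¬(r ∧ (p ∧ s)) ∧ s) is false.
Satisfying worlds: {w0, w2, w8}

w0, w2, w8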